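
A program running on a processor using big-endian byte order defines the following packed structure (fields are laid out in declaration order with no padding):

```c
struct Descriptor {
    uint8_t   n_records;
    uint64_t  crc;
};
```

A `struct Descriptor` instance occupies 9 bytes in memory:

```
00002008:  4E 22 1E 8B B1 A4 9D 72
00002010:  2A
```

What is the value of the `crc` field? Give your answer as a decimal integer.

2458556041678123562

`crc` follows `n_records` (1 byte), so it starts at byte offset 1 and occupies 8 bytes.
Bytes at offsets 1..8: 22 1E 8B B1 A4 9D 72 2A.
In big-endian order the high byte comes first in memory.
The bytes are already most-significant first: 0x221E8BB1A49D722A.
0x221E8BB1A49D722A = 2458556041678123562.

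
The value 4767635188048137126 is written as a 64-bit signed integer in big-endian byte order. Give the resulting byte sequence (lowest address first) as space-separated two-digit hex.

42 2A 0A F1 8A 43 0B A6

4767635188048137126 in hexadecimal, padded to 64 bits, is 0x422A0AF18A430BA6.
Split into bytes (most-significant first): 42 2A 0A F1 8A 43 0B A6.
In big-endian order the high byte comes first in memory.
So the memory order matches the most-significant-first order: 42 2A 0A F1 8A 43 0B A6.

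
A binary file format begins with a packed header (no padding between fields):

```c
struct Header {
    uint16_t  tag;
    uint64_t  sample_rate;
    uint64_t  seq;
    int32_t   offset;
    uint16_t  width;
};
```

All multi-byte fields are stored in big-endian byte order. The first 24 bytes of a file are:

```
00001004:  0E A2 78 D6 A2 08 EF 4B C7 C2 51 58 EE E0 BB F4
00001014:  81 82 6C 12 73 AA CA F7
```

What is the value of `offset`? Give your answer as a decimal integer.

1813148586

`offset` follows `tag` (2 B), `sample_rate` (8 B), `seq` (8 B), so it starts at offset 2 + 8 + 8 = 18 and occupies 4 bytes.
Bytes at offsets 18..21: 6C 12 73 AA.
Big-endian stores the most-significant byte at the lowest address.
The bytes are already most-significant first: 0x6C1273AA.
0x6C1273AA = 1813148586.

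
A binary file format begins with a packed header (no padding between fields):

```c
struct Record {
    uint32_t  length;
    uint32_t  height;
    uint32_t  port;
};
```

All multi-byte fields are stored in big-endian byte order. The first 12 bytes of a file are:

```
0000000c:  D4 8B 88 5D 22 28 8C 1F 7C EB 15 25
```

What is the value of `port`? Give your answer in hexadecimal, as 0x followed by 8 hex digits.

0x7CEB1525

`port` follows `length` (4 B), `height` (4 B), so it starts at offset 4 + 4 = 8 and occupies 4 bytes.
Bytes at offsets 8..11: 7C EB 15 25.
In big-endian order the high byte comes first in memory.
The bytes are already most-significant first: 0x7CEB1525.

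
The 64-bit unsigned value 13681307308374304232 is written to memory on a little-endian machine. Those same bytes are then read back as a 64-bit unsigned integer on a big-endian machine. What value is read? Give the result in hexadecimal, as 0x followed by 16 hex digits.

13681307308374304232 in 64-bit hexadecimal is 0xBDDDC482A29B25E8.
Stored little-endian, the bytes at ascending addresses are E8 25 9B A2 82 C4 DD BD.
Read back as big-endian, the last byte is least significant, giving 0xE8259BA282C4DDBD.

0xE8259BA282C4DDBD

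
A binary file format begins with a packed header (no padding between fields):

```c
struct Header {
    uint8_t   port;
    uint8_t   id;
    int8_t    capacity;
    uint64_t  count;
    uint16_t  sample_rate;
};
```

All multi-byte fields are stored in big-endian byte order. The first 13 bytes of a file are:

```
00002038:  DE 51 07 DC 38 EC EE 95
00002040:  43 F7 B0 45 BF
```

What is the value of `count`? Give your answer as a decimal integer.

`count` follows `port` (1 B), `id` (1 B), `capacity` (1 B), so it starts at offset 1 + 1 + 1 = 3 and occupies 8 bytes.
Bytes at offsets 3..10: DC 38 EC EE 95 43 F7 B0.
Big-endian: lowest address holds the most-significant byte.
The bytes are already most-significant first: 0xDC38ECEE9543F7B0.
0xDC38ECEE9543F7B0 = 15868693796490573744.

15868693796490573744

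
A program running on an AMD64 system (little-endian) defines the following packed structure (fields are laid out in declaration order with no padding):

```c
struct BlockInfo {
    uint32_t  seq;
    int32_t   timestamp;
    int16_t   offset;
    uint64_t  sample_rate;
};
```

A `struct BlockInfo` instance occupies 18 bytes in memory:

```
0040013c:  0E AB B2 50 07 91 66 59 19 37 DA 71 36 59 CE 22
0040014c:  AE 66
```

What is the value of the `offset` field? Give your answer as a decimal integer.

`offset` follows `seq` (4 B), `timestamp` (4 B), so it starts at offset 4 + 4 = 8 and occupies 2 bytes.
Bytes at offsets 8..9: 19 37.
Little-endian: lowest address holds the least-significant byte.
Reassemble most-significant byte first: 37 19 → 0x3719.
0x3719 = 14105.

14105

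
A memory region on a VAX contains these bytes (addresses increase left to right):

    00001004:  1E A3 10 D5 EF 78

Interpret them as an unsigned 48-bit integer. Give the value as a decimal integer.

132971467154206

Little-endian stores the least-significant byte at the lowest address.
Reassemble most-significant byte first: 78 EF D5 10 A3 1E → 0x78EFD510A31E.
0x78EFD510A31E = 132971467154206.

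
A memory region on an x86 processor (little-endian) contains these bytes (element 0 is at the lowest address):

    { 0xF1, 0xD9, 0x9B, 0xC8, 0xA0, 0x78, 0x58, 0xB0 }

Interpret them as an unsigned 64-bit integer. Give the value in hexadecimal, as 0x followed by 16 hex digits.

0xB05878A0C89BD9F1

In little-endian order the low byte comes first in memory.
Reassemble most-significant byte first: B0 58 78 A0 C8 9B D9 F1 → 0xB05878A0C89BD9F1.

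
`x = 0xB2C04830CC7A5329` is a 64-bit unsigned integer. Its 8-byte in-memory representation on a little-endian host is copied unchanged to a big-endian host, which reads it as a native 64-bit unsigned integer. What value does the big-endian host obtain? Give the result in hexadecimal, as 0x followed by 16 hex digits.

Stored little-endian, the bytes at ascending addresses are 29 53 7A CC 30 48 C0 B2.
Read back as big-endian, the last byte is least significant, giving 0x29537ACC3048C0B2.

0x29537ACC3048C0B2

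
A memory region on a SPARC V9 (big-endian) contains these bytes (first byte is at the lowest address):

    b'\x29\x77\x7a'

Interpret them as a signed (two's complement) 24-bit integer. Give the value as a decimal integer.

Big-endian stores the most-significant byte at the lowest address.
The bytes are already most-significant first: 0x29777A.
0x29777A = 2717562.

2717562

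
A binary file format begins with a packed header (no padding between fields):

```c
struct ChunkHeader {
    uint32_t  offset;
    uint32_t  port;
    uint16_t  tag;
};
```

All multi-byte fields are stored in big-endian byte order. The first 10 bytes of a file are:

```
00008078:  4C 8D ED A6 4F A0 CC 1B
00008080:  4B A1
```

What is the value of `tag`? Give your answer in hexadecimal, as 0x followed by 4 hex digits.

`tag` follows `offset` (4 B), `port` (4 B), so it starts at offset 4 + 4 = 8 and occupies 2 bytes.
Bytes at offsets 8..9: 4B A1.
Big-endian stores the most-significant byte at the lowest address.
The bytes are already most-significant first: 0x4BA1.

0x4BA1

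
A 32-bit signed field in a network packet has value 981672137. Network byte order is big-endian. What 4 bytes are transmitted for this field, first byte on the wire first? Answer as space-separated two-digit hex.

981672137 in hexadecimal, padded to 32 bits, is 0x3A8320C9.
Split into bytes (most-significant first): 3A 83 20 C9.
Big-endian: lowest address holds the most-significant byte.
So the memory order matches the most-significant-first order: 3A 83 20 C9.

3A 83 20 C9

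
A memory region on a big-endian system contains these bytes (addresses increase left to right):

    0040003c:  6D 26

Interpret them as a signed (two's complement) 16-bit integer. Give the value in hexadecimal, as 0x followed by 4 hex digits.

0x6D26

In big-endian order the high byte comes first in memory.
The bytes are already most-significant first: 0x6D26.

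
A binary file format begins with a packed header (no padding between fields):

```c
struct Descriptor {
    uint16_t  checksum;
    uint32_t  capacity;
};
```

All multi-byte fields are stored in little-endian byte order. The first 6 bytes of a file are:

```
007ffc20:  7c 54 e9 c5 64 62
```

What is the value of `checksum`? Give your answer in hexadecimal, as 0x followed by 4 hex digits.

`checksum` is the first field, at byte offset 0, occupying 2 bytes.
Bytes at offsets 0..1: 7C 54.
Little-endian: lowest address holds the least-significant byte.
Reassemble most-significant byte first: 54 7C → 0x547C.

0x547C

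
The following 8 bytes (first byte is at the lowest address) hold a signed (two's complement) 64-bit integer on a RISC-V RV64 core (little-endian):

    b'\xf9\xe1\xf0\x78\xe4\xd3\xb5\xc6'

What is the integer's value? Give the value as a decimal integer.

Little-endian: lowest address holds the least-significant byte.
Reassemble most-significant byte first: C6 B5 D3 E4 78 F0 E1 F9 → 0xC6B5D3E478F0E1F9.
Top bit is set, so as a signed 64-bit value this is 0xC6B5D3E478F0E1F9 − 2^64 = -4128160505180134919.

-4128160505180134919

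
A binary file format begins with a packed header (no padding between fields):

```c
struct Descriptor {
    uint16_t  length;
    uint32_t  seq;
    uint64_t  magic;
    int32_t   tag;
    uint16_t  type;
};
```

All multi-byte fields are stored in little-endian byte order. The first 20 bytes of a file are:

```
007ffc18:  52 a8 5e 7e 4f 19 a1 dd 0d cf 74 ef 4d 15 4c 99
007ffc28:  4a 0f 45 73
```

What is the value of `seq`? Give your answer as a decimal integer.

`seq` follows `length` (2 bytes), so it starts at byte offset 2 and occupies 4 bytes.
Bytes at offsets 2..5: 5E 7E 4F 19.
In little-endian order the low byte comes first in memory.
Reassemble most-significant byte first: 19 4F 7E 5E → 0x194F7E5E.
0x194F7E5E = 424640094.

424640094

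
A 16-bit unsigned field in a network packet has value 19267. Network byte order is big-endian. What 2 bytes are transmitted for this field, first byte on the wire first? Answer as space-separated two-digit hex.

4B 43

19267 in hexadecimal, padded to 16 bits, is 0x4B43.
Split into bytes (most-significant first): 4B 43.
In big-endian order the high byte comes first in memory.
So the memory order matches the most-significant-first order: 4B 43.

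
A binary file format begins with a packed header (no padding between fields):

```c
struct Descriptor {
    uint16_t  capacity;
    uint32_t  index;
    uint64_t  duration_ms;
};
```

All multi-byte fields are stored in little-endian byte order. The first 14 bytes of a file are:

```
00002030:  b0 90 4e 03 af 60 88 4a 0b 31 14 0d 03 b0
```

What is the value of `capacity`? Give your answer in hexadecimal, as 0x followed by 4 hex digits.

0x90B0

`capacity` is the first field, at byte offset 0, occupying 2 bytes.
Bytes at offsets 0..1: B0 90.
Little-endian stores the least-significant byte at the lowest address.
Reassemble most-significant byte first: 90 B0 → 0x90B0.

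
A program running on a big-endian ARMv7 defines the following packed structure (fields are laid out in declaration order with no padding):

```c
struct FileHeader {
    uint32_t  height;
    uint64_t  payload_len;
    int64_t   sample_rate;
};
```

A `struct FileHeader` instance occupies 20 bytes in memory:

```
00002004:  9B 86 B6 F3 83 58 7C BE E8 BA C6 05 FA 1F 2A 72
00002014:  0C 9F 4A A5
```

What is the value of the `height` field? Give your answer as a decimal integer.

`height` is the first field, at byte offset 0, occupying 4 bytes.
Bytes at offsets 0..3: 9B 86 B6 F3.
Big-endian: lowest address holds the most-significant byte.
The bytes are already most-significant first: 0x9B86B6F3.
0x9B86B6F3 = 2609297139.

2609297139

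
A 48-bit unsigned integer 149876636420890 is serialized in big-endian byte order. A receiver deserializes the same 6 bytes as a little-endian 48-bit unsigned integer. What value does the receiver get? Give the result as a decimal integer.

149876636420890 in 48-bit hexadecimal is 0x884FDFAC8B1A.
Stored big-endian, the bytes at ascending addresses are 88 4F DF AC 8B 1A.
Read back as little-endian, the first byte is least significant, giving 0x1A8BACDF4F88.
0x1A8BACDF4F88 = 29187203092360.

29187203092360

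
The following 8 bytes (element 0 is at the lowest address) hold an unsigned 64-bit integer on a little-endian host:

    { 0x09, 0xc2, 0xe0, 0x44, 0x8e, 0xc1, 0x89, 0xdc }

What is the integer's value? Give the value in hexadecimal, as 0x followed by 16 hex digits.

0xDC89C18E44E0C209

Little-endian stores the least-significant byte at the lowest address.
Reassemble most-significant byte first: DC 89 C1 8E 44 E0 C2 09 → 0xDC89C18E44E0C209.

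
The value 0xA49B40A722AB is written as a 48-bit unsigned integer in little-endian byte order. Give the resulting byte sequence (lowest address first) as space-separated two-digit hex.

AB 22 A7 40 9B A4

Split into bytes (most-significant first): A4 9B 40 A7 22 AB.
In little-endian order the low byte comes first in memory.
So at ascending addresses the bytes are AB 22 A7 40 9B A4.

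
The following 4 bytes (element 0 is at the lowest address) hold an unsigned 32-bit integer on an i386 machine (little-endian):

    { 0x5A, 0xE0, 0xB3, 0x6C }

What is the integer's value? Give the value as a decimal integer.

Little-endian: lowest address holds the least-significant byte.
Reassemble most-significant byte first: 6C B3 E0 5A → 0x6CB3E05A.
0x6CB3E05A = 1823727706.

1823727706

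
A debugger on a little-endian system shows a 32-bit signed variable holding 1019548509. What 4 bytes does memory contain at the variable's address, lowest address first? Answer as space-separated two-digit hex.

1019548509 in hexadecimal, padded to 32 bits, is 0x3CC5135D.
Split into bytes (most-significant first): 3C C5 13 5D.
In little-endian order the low byte comes first in memory.
So at ascending addresses the bytes are 5D 13 C5 3C.

5D 13 C5 3C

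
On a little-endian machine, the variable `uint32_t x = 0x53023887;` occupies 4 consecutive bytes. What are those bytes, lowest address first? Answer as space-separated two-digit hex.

Split into bytes (most-significant first): 53 02 38 87.
In little-endian order the low byte comes first in memory.
So at ascending addresses the bytes are 87 38 02 53.

87 38 02 53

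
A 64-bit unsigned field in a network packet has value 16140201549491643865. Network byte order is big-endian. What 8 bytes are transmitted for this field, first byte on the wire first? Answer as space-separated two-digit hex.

16140201549491643865 in hexadecimal, padded to 64 bits, is 0xDFFD83CB78A8A5D9.
Split into bytes (most-significant first): DF FD 83 CB 78 A8 A5 D9.
Big-endian stores the most-significant byte at the lowest address.
So the memory order matches the most-significant-first order: DF FD 83 CB 78 A8 A5 D9.

DF FD 83 CB 78 A8 A5 D9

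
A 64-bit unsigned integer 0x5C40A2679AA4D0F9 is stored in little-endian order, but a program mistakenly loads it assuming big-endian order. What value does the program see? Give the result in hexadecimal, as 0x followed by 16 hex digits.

Stored little-endian, the bytes at ascending addresses are F9 D0 A4 9A 67 A2 40 5C.
Read back as big-endian, the last byte is least significant, giving 0xF9D0A49A67A2405C.

0xF9D0A49A67A2405C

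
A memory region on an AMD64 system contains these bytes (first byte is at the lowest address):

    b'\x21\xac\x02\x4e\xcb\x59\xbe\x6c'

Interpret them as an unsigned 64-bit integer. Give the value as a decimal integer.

In little-endian order the low byte comes first in memory.
Reassemble most-significant byte first: 6C BE 59 CB 4E 02 AC 21 → 0x6CBE59CB4E02AC21.
0x6CBE59CB4E02AC21 = 7835799131393272865.

7835799131393272865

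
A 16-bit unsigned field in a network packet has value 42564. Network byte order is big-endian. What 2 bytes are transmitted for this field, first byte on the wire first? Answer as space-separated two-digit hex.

A6 44

42564 in hexadecimal, padded to 16 bits, is 0xA644.
Split into bytes (most-significant first): A6 44.
In big-endian order the high byte comes first in memory.
So the memory order matches the most-significant-first order: A6 44.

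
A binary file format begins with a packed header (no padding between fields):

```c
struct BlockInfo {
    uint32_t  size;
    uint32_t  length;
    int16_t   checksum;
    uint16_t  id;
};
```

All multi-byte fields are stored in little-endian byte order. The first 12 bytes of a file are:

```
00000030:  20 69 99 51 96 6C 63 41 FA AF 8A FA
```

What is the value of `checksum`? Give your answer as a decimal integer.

-20486

`checksum` follows `size` (4 B), `length` (4 B), so it starts at offset 4 + 4 = 8 and occupies 2 bytes.
Bytes at offsets 8..9: FA AF.
In little-endian order the low byte comes first in memory.
Reassemble most-significant byte first: AF FA → 0xAFFA.
Top bit is set, so as a signed 16-bit value this is 0xAFFA − 2^16 = -20486.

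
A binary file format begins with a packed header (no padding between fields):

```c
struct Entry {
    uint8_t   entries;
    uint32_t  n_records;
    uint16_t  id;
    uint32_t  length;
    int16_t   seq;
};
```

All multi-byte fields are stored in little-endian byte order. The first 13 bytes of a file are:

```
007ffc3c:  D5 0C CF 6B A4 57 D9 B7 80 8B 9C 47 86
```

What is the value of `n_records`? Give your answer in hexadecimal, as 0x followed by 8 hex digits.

`n_records` follows `entries` (1 byte), so it starts at byte offset 1 and occupies 4 bytes.
Bytes at offsets 1..4: 0C CF 6B A4.
Little-endian: lowest address holds the least-significant byte.
Reassemble most-significant byte first: A4 6B CF 0C → 0xA46BCF0C.

0xA46BCF0C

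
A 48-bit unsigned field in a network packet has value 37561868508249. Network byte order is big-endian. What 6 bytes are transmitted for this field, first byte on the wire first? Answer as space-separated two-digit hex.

37561868508249 in hexadecimal, padded to 48 bits, is 0x22298DD45C59.
Split into bytes (most-significant first): 22 29 8D D4 5C 59.
Big-endian: lowest address holds the most-significant byte.
So the memory order matches the most-significant-first order: 22 29 8D D4 5C 59.

22 29 8D D4 5C 59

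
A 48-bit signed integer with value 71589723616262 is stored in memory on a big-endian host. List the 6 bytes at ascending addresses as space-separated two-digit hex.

41 1C 48 0B B4 06

71589723616262 in hexadecimal, padded to 48 bits, is 0x411C480BB406.
Split into bytes (most-significant first): 41 1C 48 0B B4 06.
In big-endian order the high byte comes first in memory.
So the memory order matches the most-significant-first order: 41 1C 48 0B B4 06.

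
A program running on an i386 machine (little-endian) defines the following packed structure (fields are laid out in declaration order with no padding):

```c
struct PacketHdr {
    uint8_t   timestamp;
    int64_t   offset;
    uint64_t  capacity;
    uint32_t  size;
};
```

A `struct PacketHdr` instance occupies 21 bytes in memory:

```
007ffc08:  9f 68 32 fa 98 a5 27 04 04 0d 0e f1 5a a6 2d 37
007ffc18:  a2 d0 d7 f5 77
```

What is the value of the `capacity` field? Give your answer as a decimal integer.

`capacity` follows `timestamp` (1 B), `offset` (8 B), so it starts at offset 1 + 8 = 9 and occupies 8 bytes.
Bytes at offsets 9..16: 0D 0E F1 5A A6 2D 37 A2.
Little-endian stores the least-significant byte at the lowest address.
Reassemble most-significant byte first: A2 37 2D A6 5A F1 0E 0D → 0xA2372DA65AF10E0D.
0xA2372DA65AF10E0D = 11688861550376979981.

11688861550376979981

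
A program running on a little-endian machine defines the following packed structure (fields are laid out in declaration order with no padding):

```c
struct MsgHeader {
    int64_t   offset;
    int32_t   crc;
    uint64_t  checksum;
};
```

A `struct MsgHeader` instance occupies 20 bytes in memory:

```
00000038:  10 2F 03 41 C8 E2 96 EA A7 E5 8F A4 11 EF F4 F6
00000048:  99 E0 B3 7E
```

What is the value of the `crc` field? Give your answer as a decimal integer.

-1534073433

`crc` follows `offset` (8 bytes), so it starts at byte offset 8 and occupies 4 bytes.
Bytes at offsets 8..11: A7 E5 8F A4.
Little-endian: lowest address holds the least-significant byte.
Reassemble most-significant byte first: A4 8F E5 A7 → 0xA48FE5A7.
Top bit is set, so as a signed 32-bit value this is 0xA48FE5A7 − 2^32 = -1534073433.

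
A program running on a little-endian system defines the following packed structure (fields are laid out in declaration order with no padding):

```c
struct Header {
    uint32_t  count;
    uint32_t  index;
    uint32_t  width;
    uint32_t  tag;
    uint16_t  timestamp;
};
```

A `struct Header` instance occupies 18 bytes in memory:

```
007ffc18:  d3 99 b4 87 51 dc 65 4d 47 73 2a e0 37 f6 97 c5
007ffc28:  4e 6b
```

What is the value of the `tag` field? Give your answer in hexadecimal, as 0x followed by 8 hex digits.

0xC597F637

`tag` follows `count` (4 B), `index` (4 B), `width` (4 B), so it starts at offset 4 + 4 + 4 = 12 and occupies 4 bytes.
Bytes at offsets 12..15: 37 F6 97 C5.
Little-endian stores the least-significant byte at the lowest address.
Reassemble most-significant byte first: C5 97 F6 37 → 0xC597F637.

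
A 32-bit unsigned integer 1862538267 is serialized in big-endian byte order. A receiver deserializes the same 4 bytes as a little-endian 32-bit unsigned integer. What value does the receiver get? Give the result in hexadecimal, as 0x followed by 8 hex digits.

1862538267 in 32-bit hexadecimal is 0x6F04141B.
Stored big-endian, the bytes at ascending addresses are 6F 04 14 1B.
Read back as little-endian, the first byte is least significant, giving 0x1B14046F.

0x1B14046F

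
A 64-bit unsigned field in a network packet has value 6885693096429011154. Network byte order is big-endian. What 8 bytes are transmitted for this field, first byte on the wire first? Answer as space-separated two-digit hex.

6885693096429011154 in hexadecimal, padded to 64 bits, is 0x5F8EE563A502C0D2.
Split into bytes (most-significant first): 5F 8E E5 63 A5 02 C0 D2.
In big-endian order the high byte comes first in memory.
So the memory order matches the most-significant-first order: 5F 8E E5 63 A5 02 C0 D2.

5F 8E E5 63 A5 02 C0 D2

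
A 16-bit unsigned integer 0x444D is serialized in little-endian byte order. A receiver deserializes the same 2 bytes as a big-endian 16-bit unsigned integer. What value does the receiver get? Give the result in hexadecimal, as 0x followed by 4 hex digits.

0x4D44

Stored little-endian, the bytes at ascending addresses are 4D 44.
Read back as big-endian, the last byte is least significant, giving 0x4D44.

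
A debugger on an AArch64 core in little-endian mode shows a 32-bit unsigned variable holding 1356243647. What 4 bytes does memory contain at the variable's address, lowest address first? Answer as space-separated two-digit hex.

1356243647 in hexadecimal, padded to 32 bits, is 0x50D6A2BF.
Split into bytes (most-significant first): 50 D6 A2 BF.
Little-endian stores the least-significant byte at the lowest address.
So at ascending addresses the bytes are BF A2 D6 50.

BF A2 D6 50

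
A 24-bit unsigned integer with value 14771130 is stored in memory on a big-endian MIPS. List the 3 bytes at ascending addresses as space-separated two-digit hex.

E1 63 BA

14771130 in hexadecimal, padded to 24 bits, is 0xE163BA.
Split into bytes (most-significant first): E1 63 BA.
Big-endian: lowest address holds the most-significant byte.
So the memory order matches the most-significant-first order: E1 63 BA.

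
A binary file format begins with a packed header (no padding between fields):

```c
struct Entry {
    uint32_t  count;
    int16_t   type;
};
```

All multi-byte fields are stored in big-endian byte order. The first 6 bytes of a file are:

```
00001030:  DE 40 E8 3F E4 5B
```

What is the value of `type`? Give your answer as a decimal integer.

-7077

`type` follows `count` (4 bytes), so it starts at byte offset 4 and occupies 2 bytes.
Bytes at offsets 4..5: E4 5B.
Big-endian stores the most-significant byte at the lowest address.
The bytes are already most-significant first: 0xE45B.
Top bit is set, so as a signed 16-bit value this is 0xE45B − 2^16 = -7077.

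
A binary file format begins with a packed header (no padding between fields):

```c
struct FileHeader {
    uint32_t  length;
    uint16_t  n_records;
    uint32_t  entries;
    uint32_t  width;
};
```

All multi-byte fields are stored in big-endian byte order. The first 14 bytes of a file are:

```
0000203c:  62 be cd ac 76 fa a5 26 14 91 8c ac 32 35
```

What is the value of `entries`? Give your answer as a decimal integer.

`entries` follows `length` (4 B), `n_records` (2 B), so it starts at offset 4 + 2 = 6 and occupies 4 bytes.
Bytes at offsets 6..9: A5 26 14 91.
In big-endian order the high byte comes first in memory.
The bytes are already most-significant first: 0xA5261491.
0xA5261491 = 2770736273.

2770736273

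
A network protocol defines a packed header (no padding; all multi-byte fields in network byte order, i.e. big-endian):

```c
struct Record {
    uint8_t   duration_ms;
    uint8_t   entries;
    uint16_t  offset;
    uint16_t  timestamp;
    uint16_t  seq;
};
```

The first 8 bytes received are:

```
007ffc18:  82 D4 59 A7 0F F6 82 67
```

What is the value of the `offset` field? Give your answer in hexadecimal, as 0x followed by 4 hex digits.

`offset` follows `duration_ms` (1 B), `entries` (1 B), so it starts at offset 1 + 1 = 2 and occupies 2 bytes.
Bytes at offsets 2..3: 59 A7.
Big-endian: lowest address holds the most-significant byte.
The bytes are already most-significant first: 0x59A7.

0x59A7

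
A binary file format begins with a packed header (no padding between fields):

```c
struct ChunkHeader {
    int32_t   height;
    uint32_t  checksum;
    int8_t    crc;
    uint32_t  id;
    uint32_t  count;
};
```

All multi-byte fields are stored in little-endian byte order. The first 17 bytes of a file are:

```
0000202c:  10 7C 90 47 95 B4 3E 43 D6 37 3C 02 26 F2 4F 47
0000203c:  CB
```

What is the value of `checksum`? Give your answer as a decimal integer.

`checksum` follows `height` (4 bytes), so it starts at byte offset 4 and occupies 4 bytes.
Bytes at offsets 4..7: 95 B4 3E 43.
Little-endian stores the least-significant byte at the lowest address.
Reassemble most-significant byte first: 43 3E B4 95 → 0x433EB495.
0x433EB495 = 1128182933.

1128182933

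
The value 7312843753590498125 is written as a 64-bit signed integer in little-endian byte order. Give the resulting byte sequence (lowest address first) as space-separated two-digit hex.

7312843753590498125 in hexadecimal, padded to 64 bits, is 0x657C70A616B2234D.
Split into bytes (most-significant first): 65 7C 70 A6 16 B2 23 4D.
Little-endian: lowest address holds the least-significant byte.
So at ascending addresses the bytes are 4D 23 B2 16 A6 70 7C 65.

4D 23 B2 16 A6 70 7C 65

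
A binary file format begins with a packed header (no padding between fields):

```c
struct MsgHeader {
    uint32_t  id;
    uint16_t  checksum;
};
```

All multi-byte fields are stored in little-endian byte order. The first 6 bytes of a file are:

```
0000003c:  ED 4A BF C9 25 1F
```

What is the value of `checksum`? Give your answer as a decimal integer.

7973

`checksum` follows `id` (4 bytes), so it starts at byte offset 4 and occupies 2 bytes.
Bytes at offsets 4..5: 25 1F.
Little-endian: lowest address holds the least-significant byte.
Reassemble most-significant byte first: 1F 25 → 0x1F25.
0x1F25 = 7973.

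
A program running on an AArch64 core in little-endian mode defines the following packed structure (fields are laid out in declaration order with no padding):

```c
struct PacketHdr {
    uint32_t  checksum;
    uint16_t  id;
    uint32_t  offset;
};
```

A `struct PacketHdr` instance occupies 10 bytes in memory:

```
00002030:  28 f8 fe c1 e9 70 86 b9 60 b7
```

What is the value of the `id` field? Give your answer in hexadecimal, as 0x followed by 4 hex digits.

0x70E9

`id` follows `checksum` (4 bytes), so it starts at byte offset 4 and occupies 2 bytes.
Bytes at offsets 4..5: E9 70.
Little-endian: lowest address holds the least-significant byte.
Reassemble most-significant byte first: 70 E9 → 0x70E9.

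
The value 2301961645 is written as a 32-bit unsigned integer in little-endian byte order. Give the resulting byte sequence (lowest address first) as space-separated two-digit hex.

AD 25 35 89

2301961645 in hexadecimal, padded to 32 bits, is 0x893525AD.
Split into bytes (most-significant first): 89 35 25 AD.
In little-endian order the low byte comes first in memory.
So at ascending addresses the bytes are AD 25 35 89.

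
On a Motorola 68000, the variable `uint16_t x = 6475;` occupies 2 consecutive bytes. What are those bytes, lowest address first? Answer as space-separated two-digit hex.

6475 in hexadecimal, padded to 16 bits, is 0x194B.
Split into bytes (most-significant first): 19 4B.
Big-endian: lowest address holds the most-significant byte.
So the memory order matches the most-significant-first order: 19 4B.

19 4B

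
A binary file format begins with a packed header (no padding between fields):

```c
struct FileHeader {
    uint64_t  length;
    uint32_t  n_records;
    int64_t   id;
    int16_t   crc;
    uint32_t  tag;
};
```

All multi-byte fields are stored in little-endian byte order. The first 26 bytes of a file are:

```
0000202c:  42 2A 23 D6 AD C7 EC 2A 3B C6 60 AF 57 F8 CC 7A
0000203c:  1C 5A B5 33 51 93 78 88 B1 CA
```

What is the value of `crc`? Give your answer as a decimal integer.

-27823

`crc` follows `length` (8 B), `n_records` (4 B), `id` (8 B), so it starts at offset 8 + 4 + 8 = 20 and occupies 2 bytes.
Bytes at offsets 20..21: 51 93.
Little-endian stores the least-significant byte at the lowest address.
Reassemble most-significant byte first: 93 51 → 0x9351.
Top bit is set, so as a signed 16-bit value this is 0x9351 − 2^16 = -27823.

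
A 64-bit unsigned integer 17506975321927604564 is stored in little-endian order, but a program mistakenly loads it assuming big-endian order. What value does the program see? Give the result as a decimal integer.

6077896470542284274

17506975321927604564 in 64-bit hexadecimal is 0xF2F5454CA3065954.
Stored little-endian, the bytes at ascending addresses are 54 59 06 A3 4C 45 F5 F2.
Read back as big-endian, the last byte is least significant, giving 0x545906A34C45F5F2.
0x545906A34C45F5F2 = 6077896470542284274.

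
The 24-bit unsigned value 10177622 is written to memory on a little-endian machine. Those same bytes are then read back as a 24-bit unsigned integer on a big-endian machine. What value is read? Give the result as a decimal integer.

5655707

10177622 in 24-bit hexadecimal is 0x9B4C56.
Stored little-endian, the bytes at ascending addresses are 56 4C 9B.
Read back as big-endian, the last byte is least significant, giving 0x564C9B.
0x564C9B = 5655707.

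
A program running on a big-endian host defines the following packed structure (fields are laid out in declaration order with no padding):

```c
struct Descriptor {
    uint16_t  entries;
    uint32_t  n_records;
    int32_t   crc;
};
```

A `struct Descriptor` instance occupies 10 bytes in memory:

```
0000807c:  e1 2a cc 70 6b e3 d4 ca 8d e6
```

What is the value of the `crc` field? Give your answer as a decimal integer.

-724922906

`crc` follows `entries` (2 B), `n_records` (4 B), so it starts at offset 2 + 4 = 6 and occupies 4 bytes.
Bytes at offsets 6..9: D4 CA 8D E6.
In big-endian order the high byte comes first in memory.
The bytes are already most-significant first: 0xD4CA8DE6.
Top bit is set, so as a signed 32-bit value this is 0xD4CA8DE6 − 2^32 = -724922906.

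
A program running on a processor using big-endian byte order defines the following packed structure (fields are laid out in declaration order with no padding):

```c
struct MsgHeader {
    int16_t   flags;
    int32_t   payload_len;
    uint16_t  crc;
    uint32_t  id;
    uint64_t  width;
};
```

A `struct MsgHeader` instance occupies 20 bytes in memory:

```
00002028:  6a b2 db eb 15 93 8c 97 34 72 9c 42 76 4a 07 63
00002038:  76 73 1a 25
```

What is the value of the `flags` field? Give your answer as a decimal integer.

`flags` is the first field, at byte offset 0, occupying 2 bytes.
Bytes at offsets 0..1: 6A B2.
Big-endian stores the most-significant byte at the lowest address.
The bytes are already most-significant first: 0x6AB2.
0x6AB2 = 27314.

27314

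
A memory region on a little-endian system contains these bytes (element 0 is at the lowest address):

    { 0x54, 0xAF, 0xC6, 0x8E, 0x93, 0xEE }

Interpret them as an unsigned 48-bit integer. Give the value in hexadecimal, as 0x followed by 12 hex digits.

Little-endian: lowest address holds the least-significant byte.
Reassemble most-significant byte first: EE 93 8E C6 AF 54 → 0xEE938EC6AF54.

0xEE938EC6AF54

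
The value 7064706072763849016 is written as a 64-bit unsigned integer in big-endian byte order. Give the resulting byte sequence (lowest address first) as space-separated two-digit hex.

7064706072763849016 in hexadecimal, padded to 64 bits, is 0x620AE0BE25A25938.
Split into bytes (most-significant first): 62 0A E0 BE 25 A2 59 38.
In big-endian order the high byte comes first in memory.
So the memory order matches the most-significant-first order: 62 0A E0 BE 25 A2 59 38.

62 0A E0 BE 25 A2 59 38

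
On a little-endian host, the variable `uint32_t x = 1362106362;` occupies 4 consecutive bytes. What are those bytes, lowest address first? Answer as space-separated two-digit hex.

1362106362 in hexadecimal, padded to 32 bits, is 0x513017FA.
Split into bytes (most-significant first): 51 30 17 FA.
Little-endian: lowest address holds the least-significant byte.
So at ascending addresses the bytes are FA 17 30 51.

FA 17 30 51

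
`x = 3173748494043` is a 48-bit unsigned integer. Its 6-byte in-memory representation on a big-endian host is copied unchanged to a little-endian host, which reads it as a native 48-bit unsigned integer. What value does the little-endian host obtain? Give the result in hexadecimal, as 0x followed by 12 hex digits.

3173748494043 in 48-bit hexadecimal is 0x02E2F226CEDB.
Stored big-endian, the bytes at ascending addresses are 02 E2 F2 26 CE DB.
Read back as little-endian, the first byte is least significant, giving 0xDBCE26F2E202.

0xDBCE26F2E202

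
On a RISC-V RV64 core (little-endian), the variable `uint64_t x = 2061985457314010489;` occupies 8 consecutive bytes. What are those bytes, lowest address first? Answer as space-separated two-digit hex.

2061985457314010489 in hexadecimal, padded to 64 bits, is 0x1C9DA4D93B391579.
Split into bytes (most-significant first): 1C 9D A4 D9 3B 39 15 79.
In little-endian order the low byte comes first in memory.
So at ascending addresses the bytes are 79 15 39 3B D9 A4 9D 1C.

79 15 39 3B D9 A4 9D 1C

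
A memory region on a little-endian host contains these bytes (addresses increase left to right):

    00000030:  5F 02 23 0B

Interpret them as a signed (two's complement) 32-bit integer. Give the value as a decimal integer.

Little-endian stores the least-significant byte at the lowest address.
Reassemble most-significant byte first: 0B 23 02 5F → 0x0B23025F.
0x0B23025F = 186843743.

186843743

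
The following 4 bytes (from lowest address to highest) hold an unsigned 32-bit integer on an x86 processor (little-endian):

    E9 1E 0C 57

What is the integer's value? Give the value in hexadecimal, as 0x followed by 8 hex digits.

0x570C1EE9

Little-endian stores the least-significant byte at the lowest address.
Reassemble most-significant byte first: 57 0C 1E E9 → 0x570C1EE9.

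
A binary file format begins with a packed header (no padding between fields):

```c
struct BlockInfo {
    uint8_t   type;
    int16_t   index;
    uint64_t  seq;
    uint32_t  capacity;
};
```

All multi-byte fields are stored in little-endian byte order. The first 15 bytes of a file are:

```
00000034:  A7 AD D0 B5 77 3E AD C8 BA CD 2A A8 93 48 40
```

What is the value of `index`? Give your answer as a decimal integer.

-12115

`index` follows `type` (1 byte), so it starts at byte offset 1 and occupies 2 bytes.
Bytes at offsets 1..2: AD D0.
In little-endian order the low byte comes first in memory.
Reassemble most-significant byte first: D0 AD → 0xD0AD.
Top bit is set, so as a signed 16-bit value this is 0xD0AD − 2^16 = -12115.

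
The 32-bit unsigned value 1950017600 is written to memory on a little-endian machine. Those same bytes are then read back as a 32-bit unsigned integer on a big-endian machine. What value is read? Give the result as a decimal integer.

1950017600 in 32-bit hexadecimal is 0x743AE840.
Stored little-endian, the bytes at ascending addresses are 40 E8 3A 74.
Read back as big-endian, the last byte is least significant, giving 0x40E83A74.
0x40E83A74 = 1088961140.

1088961140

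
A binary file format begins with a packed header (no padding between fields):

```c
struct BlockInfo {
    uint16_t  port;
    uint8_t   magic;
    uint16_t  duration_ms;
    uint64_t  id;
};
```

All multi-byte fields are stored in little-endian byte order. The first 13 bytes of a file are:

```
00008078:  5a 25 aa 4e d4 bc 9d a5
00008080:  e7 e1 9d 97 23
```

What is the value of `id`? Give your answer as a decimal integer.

`id` follows `port` (2 B), `magic` (1 B), `duration_ms` (2 B), so it starts at offset 2 + 1 + 2 = 5 and occupies 8 bytes.
Bytes at offsets 5..12: BC 9D A5 E7 E1 9D 97 23.
In little-endian order the low byte comes first in memory.
Reassemble most-significant byte first: 23 97 9D E1 E7 A5 9D BC → 0x23979DE1E7A59DBC.
0x23979DE1E7A59DBC = 2564692106390379964.

2564692106390379964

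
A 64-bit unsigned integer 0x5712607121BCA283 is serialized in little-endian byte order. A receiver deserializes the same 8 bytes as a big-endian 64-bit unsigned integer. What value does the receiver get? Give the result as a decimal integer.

9485350617017750103

Stored little-endian, the bytes at ascending addresses are 83 A2 BC 21 71 60 12 57.
Read back as big-endian, the last byte is least significant, giving 0x83A2BC2171601257.
0x83A2BC2171601257 = 9485350617017750103.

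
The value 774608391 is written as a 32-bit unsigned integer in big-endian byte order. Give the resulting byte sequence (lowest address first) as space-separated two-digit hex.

774608391 in hexadecimal, padded to 32 bits, is 0x2E2B9607.
Split into bytes (most-significant first): 2E 2B 96 07.
Big-endian: lowest address holds the most-significant byte.
So the memory order matches the most-significant-first order: 2E 2B 96 07.

2E 2B 96 07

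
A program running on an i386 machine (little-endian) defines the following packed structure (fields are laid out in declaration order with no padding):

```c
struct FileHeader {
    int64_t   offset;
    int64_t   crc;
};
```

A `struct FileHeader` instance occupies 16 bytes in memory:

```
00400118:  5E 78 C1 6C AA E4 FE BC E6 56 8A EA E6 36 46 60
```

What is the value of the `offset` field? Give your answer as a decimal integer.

-4828170329874401186

`offset` is the first field, at byte offset 0, occupying 8 bytes.
Bytes at offsets 0..7: 5E 78 C1 6C AA E4 FE BC.
Little-endian stores the least-significant byte at the lowest address.
Reassemble most-significant byte first: BC FE E4 AA 6C C1 78 5E → 0xBCFEE4AA6CC1785E.
Top bit is set, so as a signed 64-bit value this is 0xBCFEE4AA6CC1785E − 2^64 = -4828170329874401186.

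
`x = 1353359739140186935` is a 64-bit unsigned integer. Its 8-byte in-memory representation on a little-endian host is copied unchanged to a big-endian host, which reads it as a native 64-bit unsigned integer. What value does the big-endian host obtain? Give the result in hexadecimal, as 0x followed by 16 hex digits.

0x3723C4288319C812

1353359739140186935 in 64-bit hexadecimal is 0x12C8198328C42337.
Stored little-endian, the bytes at ascending addresses are 37 23 C4 28 83 19 C8 12.
Read back as big-endian, the last byte is least significant, giving 0x3723C4288319C812.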